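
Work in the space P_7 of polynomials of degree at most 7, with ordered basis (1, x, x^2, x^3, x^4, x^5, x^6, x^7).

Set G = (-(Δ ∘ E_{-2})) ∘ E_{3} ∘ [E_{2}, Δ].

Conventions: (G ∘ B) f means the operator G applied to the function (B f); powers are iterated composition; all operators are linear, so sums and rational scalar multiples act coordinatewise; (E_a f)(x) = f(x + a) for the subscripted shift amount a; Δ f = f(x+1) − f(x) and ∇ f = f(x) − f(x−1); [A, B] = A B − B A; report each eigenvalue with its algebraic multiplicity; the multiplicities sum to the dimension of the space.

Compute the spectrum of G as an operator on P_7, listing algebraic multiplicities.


λ = 0 (multiplicity 8)

image of 1: 0
image of x: 0
image of x^2: 0
image of x^3: 0
image of x^4: 0
image of x^5: 0
image of x^6: 0
image of x^7: 0
the matrix is upper triangular; its diagonal is (0, 0, 0, 0, 0, 0, 0, 0)
for a triangular matrix the eigenvalues are the diagonal entries, with algebraic multiplicity their repetition count


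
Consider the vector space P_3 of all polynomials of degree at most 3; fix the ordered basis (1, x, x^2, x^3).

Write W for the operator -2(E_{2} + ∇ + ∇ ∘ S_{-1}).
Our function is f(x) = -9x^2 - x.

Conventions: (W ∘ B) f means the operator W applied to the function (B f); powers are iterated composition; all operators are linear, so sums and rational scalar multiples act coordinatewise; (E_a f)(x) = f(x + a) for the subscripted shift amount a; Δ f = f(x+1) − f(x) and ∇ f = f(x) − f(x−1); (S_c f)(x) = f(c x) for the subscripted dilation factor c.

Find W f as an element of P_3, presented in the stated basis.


E_{2} f = -9x^2 - 37x - 38
∇ f = -18x + 8
S_{-1} f = -9x^2 + x
∇ S_{-1} f = -18x + 10
(E_{2} + ∇ + ∇ ∘ S_{-1}) f = -9x^2 - 73x - 20
(-2(E_{2} + ∇ + ∇ ∘ S_{-1})) f = 18x^2 + 146x + 40

g(x) = 18x^2 + 146x + 40


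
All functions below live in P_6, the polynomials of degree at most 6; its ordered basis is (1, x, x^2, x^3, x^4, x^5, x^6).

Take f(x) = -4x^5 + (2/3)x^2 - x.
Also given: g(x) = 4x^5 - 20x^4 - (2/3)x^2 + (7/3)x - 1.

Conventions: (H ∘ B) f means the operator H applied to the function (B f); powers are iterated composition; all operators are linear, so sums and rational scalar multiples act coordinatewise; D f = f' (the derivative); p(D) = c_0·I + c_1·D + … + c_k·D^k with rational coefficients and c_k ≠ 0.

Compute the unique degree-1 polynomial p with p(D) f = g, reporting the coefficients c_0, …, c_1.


p(D) = -I + D, i.e. c_0 = -1, c_1 = 1

D^0 f = -4x^5 + (2/3)x^2 - x
D^1 f = -20x^4 + (4/3)x - 1
matching coefficients of g against c_0 f + c_1 Df + … from the top degree down determines the c_i
solution: c_0 = -1, c_1 = 1


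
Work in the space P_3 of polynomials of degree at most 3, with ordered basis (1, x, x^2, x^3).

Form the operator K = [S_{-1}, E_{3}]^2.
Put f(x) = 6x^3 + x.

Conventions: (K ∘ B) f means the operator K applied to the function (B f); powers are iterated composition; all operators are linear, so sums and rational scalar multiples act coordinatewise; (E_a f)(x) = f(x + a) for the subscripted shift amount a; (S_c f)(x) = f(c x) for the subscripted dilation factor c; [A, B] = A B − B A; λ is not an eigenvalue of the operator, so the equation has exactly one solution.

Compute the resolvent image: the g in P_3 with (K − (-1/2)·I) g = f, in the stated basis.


write g with unknown coordinates in the stated basis and equate coefficients in (K − (-1/2)·I) g = f
solving from the highest basis element down gives g = 12x^3 + 5186x
check: K g = -2592x
so K g − (-1/2)·g = 6x^3 + x = f ✓

g(x) = 12x^3 + 5186x


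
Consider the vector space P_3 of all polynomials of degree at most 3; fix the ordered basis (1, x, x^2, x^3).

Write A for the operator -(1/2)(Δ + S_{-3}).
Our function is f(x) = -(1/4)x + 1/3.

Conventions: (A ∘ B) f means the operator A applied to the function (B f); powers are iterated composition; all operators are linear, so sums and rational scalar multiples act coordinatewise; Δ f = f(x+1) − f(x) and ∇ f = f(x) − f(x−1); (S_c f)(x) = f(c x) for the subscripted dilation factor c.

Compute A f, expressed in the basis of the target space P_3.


the result is g(x) = -(3/8)x - 1/24

Δ f = -1/4
S_{-3} f = (3/4)x + 1/3
(Δ + S_{-3}) f = (3/4)x + 1/12
(-(1/2)(Δ + S_{-3})) f = -(3/8)x - 1/24


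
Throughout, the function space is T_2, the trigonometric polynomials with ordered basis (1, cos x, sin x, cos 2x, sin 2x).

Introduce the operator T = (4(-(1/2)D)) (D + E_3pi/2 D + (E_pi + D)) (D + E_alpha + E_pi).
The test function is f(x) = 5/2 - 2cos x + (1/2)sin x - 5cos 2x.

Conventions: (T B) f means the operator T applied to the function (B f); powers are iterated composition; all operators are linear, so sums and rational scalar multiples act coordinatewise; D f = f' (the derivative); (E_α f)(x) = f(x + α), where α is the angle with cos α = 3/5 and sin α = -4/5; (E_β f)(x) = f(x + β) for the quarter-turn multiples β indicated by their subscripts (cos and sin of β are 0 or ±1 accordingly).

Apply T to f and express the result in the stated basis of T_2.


the image equals g(x) = (18/5)cos x + (4/5)sin x - (248/5)cos 2x + (136/5)sin 2x

D f = (1/2)cos x + 2sin x + 10sin 2x
E_alpha f = 5/2 - (8/5)cos x - (13/10)sin x + (7/5)cos 2x - (24/5)sin 2x
E_pi f = 5/2 + 2cos x - (1/2)sin x - 5cos 2x
(D + E_alpha + E_pi) f = 5 + (9/10)cos x + (1/5)sin x - (18/5)cos 2x + (26/5)sin 2x
D (D + E_alpha + E_pi) f = (1/5)cos x - (9/10)sin x + (52/5)cos 2x + (36/5)sin 2x
D (D + E_alpha + E_pi) f = (1/5)cos x - (9/10)sin x + (52/5)cos 2x + (36/5)sin 2x
E_3pi/2 D (D + E_alpha + E_pi) f = (9/10)cos x + (1/5)sin x - (52/5)cos 2x - (36/5)sin 2x
E_pi (D + E_alpha + E_pi) f = 5 - (9/10)cos x - (1/5)sin x - (18/5)cos 2x + (26/5)sin 2x
D (D + E_alpha + E_pi) f = (1/5)cos x - (9/10)sin x + (52/5)cos 2x + (36/5)sin 2x
(E_pi + D) (D + E_alpha + E_pi) f = 5 - (7/10)cos x - (11/10)sin x + (34/5)cos 2x + (62/5)sin 2x
(D + E_3pi/2 D + (E_pi + D)) (D + E_alpha + E_pi) f = 5 + (2/5)cos x - (9/5)sin x + (34/5)cos 2x + (62/5)sin 2x
D (D + E_3pi/2 D + (E_pi + D)) (D + E_alpha + E_pi) f = -(9/5)cos x - (2/5)sin x + (124/5)cos 2x - (68/5)sin 2x
(-(1/2)D) (D + E_3pi/2 D + (E_pi + D)) (D + E_alpha + E_pi) f = (9/10)cos x + (1/5)sin x - (62/5)cos 2x + (34/5)sin 2x
(4(-(1/2)D)) (D + E_3pi/2 D + (E_pi + D)) (D + E_alpha + E_pi) f = (18/5)cos x + (4/5)sin x - (248/5)cos 2x + (136/5)sin 2x


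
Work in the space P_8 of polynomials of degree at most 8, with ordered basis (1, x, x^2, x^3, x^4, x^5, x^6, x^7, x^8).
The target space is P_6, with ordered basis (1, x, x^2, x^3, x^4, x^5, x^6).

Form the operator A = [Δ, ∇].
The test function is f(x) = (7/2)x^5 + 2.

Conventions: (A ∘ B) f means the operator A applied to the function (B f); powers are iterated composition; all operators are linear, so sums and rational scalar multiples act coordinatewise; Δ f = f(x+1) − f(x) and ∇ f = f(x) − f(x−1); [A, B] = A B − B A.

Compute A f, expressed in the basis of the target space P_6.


∇ f = (35/2)x^4 - 35x^3 + 35x^2 - (35/2)x + 7/2
Δ ∇ f = 70x^3 + 35x
Δ f = (35/2)x^4 + 35x^3 + 35x^2 + (35/2)x + 7/2
∇ Δ f = 70x^3 + 35x
[Δ, ∇] f = 0

g(x) = 0


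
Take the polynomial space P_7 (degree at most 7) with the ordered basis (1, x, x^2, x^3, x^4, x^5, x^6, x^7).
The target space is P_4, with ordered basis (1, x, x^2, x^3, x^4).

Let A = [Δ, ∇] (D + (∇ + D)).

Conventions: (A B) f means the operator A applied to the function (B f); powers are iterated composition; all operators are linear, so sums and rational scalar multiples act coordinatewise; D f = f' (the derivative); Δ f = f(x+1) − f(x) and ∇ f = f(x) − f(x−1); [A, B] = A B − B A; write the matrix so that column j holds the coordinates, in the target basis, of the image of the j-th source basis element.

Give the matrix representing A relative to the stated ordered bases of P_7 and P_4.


image of 1: 0
image of x: 0
image of x^2: 0
image of x^3: 0
image of x^4: 0
image of x^5: 0
image of x^6: 0
image of x^7: 0
each image's coordinates form column j of the matrix

the matrix is [[0, 0, 0, 0, 0, 0, 0, 0]; [0, 0, 0, 0, 0, 0, 0, 0]; [0, 0, 0, 0, 0, 0, 0, 0]; [0, 0, 0, 0, 0, 0, 0, 0]; [0, 0, 0, 0, 0, 0, 0, 0]] (rows listed top to bottom)


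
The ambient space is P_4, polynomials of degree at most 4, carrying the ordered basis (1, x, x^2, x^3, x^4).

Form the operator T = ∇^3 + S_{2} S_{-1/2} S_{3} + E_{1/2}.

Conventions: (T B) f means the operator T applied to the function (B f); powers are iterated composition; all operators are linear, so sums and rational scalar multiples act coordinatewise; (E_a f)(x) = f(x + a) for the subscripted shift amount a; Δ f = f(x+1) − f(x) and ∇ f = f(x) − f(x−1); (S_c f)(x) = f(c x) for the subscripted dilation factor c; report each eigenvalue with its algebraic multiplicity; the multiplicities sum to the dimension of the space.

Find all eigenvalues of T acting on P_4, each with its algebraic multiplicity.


λ = -26 (multiplicity 1), λ = -2 (multiplicity 1), λ = 2 (multiplicity 1), λ = 10 (multiplicity 1), λ = 82 (multiplicity 1)

image of 1: 2
image of x: -2x + 1/2
image of x^2: 10x^2 + x + 1/4
image of x^3: -26x^3 + (3/2)x^2 + (3/4)x + 49/8
image of x^4: 82x^4 + 2x^3 + (3/2)x^2 + (49/2)x - 575/16
the matrix is upper triangular; its diagonal is (2, -2, 10, -26, 82)
for a triangular matrix the eigenvalues are the diagonal entries, with algebraic multiplicity their repetition count


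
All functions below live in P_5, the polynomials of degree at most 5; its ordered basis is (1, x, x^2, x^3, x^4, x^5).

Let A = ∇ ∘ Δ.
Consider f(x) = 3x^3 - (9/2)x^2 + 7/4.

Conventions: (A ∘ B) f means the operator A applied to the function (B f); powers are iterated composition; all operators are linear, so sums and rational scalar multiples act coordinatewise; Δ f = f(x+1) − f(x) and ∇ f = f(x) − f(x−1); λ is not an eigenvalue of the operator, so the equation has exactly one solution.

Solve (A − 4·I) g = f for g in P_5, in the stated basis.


g(x) = -(3/4)x^3 + (9/8)x^2 - (9/8)x + 1/8

write g with unknown coordinates in the stated basis and equate coefficients in (A − 4·I) g = f
solving from the highest basis element down gives g = -(3/4)x^3 + (9/8)x^2 - (9/8)x + 1/8
check: A g = -(9/2)x + 9/4
so A g − 4·g = 3x^3 - (9/2)x^2 + 7/4 = f ✓


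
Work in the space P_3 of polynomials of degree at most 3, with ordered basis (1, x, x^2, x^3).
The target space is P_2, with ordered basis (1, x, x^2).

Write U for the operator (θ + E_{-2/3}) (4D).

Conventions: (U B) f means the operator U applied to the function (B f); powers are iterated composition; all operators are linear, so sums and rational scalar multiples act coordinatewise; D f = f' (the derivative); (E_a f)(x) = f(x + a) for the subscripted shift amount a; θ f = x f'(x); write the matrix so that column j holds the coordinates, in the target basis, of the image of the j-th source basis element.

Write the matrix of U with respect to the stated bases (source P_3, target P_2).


the matrix is [[0, 4, -16/3, 16/3]; [0, 0, 16, -16]; [0, 0, 0, 36]] (rows listed top to bottom)

image of 1: 0
image of x: 4
image of x^2: 16x - 16/3
image of x^3: 36x^2 - 16x + 16/3
each image's coordinates form column j of the matrix


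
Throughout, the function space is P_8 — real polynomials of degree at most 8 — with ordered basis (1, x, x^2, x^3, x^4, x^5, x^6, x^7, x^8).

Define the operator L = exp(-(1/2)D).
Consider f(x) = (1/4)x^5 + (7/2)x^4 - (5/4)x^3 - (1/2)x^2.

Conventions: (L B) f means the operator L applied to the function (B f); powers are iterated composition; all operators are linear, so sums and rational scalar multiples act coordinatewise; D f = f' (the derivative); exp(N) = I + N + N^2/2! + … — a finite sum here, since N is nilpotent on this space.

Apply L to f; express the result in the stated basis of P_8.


order-1 term: -(5/8)x^4 - 7x^3 + (15/8)x^2 + (1/2)x
order-2 term: (5/8)x^3 + (21/4)x^2 - (15/16)x - 1/8
order-3 term: -(5/16)x^2 - (7/4)x + 5/32
order-4 term: (5/64)x + 7/32
order-5 term: -1/128
the series for exp(-(1/2)D) f terminates at order 5
exp(-(1/2)D) f = (1/4)x^5 + (23/8)x^4 - (61/8)x^3 + (101/16)x^2 - (135/64)x + 31/128

the result is g(x) = (1/4)x^5 + (23/8)x^4 - (61/8)x^3 + (101/16)x^2 - (135/64)x + 31/128


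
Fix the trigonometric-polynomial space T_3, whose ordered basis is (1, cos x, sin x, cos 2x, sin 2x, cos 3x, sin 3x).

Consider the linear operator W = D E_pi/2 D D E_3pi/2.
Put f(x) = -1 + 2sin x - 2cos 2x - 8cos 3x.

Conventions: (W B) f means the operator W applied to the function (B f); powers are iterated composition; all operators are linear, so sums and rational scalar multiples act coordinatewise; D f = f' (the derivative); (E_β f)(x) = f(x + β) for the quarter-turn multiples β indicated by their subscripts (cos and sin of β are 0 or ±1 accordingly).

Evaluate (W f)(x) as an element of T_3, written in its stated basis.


E_3pi/2 f = -1 - 2cos x + 2cos 2x + 8sin 3x
D E_3pi/2 f = 2sin x - 4sin 2x + 24cos 3x
D D E_3pi/2 f = 2cos x - 8cos 2x - 72sin 3x
E_pi/2 D D E_3pi/2 f = -2sin x + 8cos 2x + 72cos 3x
D (E_pi/2 D D) E_3pi/2 f = -2cos x - 16sin 2x - 216sin 3x

g(x) = -2cos x - 16sin 2x - 216sin 3x


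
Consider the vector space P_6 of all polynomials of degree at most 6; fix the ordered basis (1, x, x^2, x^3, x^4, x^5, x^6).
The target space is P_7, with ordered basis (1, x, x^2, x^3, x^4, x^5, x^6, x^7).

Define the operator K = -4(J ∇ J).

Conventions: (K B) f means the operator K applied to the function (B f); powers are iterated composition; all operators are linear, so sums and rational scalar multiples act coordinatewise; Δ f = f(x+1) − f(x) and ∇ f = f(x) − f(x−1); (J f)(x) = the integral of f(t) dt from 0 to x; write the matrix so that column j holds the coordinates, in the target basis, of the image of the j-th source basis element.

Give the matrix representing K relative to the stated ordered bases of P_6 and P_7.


image of 1: -4x
image of x: -2x^2 + 2x
image of x^2: -(4/3)x^3 + 2x^2 - (4/3)x
image of x^3: -x^4 + 2x^3 - 2x^2 + x
image of x^4: -(4/5)x^5 + 2x^4 - (8/3)x^3 + 2x^2 - (4/5)x
image of x^5: -(2/3)x^6 + 2x^5 - (10/3)x^4 + (10/3)x^3 - 2x^2 + (2/3)x
image of x^6: -(4/7)x^7 + 2x^6 - 4x^5 + 5x^4 - 4x^3 + 2x^2 - (4/7)x
each image's coordinates form column j of the matrix

the matrix is [[0, 0, 0, 0, 0, 0, 0]; [-4, 2, -4/3, 1, -4/5, 2/3, -4/7]; [0, -2, 2, -2, 2, -2, 2]; [0, 0, -4/3, 2, -8/3, 10/3, -4]; [0, 0, 0, -1, 2, -10/3, 5]; [0, 0, 0, 0, -4/5, 2, -4]; [0, 0, 0, 0, 0, -2/3, 2]; [0, 0, 0, 0, 0, 0, -4/7]] (rows listed top to bottom)


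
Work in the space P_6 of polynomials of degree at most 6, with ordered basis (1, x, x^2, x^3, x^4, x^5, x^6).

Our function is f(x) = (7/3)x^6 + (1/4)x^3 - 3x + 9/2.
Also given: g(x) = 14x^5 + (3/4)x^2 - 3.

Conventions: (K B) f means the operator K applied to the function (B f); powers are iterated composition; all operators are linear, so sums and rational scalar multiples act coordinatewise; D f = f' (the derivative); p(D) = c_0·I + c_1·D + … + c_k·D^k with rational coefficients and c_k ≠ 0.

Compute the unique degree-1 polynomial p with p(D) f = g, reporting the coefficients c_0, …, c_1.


D^0 f = (7/3)x^6 + (1/4)x^3 - 3x + 9/2
D^1 f = 14x^5 + (3/4)x^2 - 3
matching coefficients of g against c_0 f + c_1 Df + … from the top degree down determines the c_i
solution: c_0 = 0, c_1 = 1

p(D) = D, i.e. c_0 = 0, c_1 = 1


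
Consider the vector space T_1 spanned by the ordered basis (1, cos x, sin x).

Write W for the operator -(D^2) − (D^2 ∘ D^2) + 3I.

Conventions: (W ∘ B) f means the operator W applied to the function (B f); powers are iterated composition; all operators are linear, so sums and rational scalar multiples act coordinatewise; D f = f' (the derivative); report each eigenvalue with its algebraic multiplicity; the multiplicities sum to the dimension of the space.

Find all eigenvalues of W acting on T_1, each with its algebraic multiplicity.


λ = 3 (multiplicity 3)

image of 1: 3
image of cos x: 3cos x
image of sin x: 3sin x
the matrix is diagonal; its diagonal is (3, 3, 3)
for a triangular matrix the eigenvalues are the diagonal entries, with algebraic multiplicity their repetition count


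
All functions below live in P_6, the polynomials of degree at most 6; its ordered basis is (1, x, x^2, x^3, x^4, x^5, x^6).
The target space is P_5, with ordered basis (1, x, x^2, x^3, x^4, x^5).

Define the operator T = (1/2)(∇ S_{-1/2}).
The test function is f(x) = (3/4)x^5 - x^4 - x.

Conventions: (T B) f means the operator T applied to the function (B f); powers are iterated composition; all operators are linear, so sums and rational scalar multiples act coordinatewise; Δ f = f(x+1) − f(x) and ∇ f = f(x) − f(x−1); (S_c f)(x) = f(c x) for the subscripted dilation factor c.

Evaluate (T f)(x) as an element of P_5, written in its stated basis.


S_{-1/2} f = -(3/128)x^5 - (1/16)x^4 + (1/2)x
∇ S_{-1/2} f = -(15/128)x^4 - (1/64)x^3 + (9/64)x^2 - (17/128)x + 69/128
((1/2)(∇ S_{-1/2})) f = -(15/256)x^4 - (1/128)x^3 + (9/128)x^2 - (17/256)x + 69/256

the image equals g(x) = -(15/256)x^4 - (1/128)x^3 + (9/128)x^2 - (17/256)x + 69/256


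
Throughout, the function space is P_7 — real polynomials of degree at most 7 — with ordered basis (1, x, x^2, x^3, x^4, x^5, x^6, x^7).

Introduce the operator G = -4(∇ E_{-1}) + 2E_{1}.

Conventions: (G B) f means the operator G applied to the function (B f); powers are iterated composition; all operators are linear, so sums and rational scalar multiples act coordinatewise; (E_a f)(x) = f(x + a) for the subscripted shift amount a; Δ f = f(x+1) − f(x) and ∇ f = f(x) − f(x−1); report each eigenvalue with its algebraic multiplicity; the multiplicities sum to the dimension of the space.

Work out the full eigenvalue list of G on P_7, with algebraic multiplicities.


image of 1: 2
image of x: 2x - 2
image of x^2: 2x^2 - 4x + 14
image of x^3: 2x^3 - 6x^2 + 42x - 26
image of x^4: 2x^4 - 8x^3 + 84x^2 - 104x + 62
image of x^5: 2x^5 - 10x^4 + 140x^3 - 260x^2 + 310x - 122
image of x^6: 2x^6 - 12x^5 + 210x^4 - 520x^3 + 930x^2 - 732x + 254
image of x^7: 2x^7 - 14x^6 + 294x^5 - 910x^4 + 2170x^3 - 2562x^2 + 1778x - 506
the matrix is upper triangular; its diagonal is (2, 2, 2, 2, 2, 2, 2, 2)
for a triangular matrix the eigenvalues are the diagonal entries, with algebraic multiplicity their repetition count

λ = 2 (multiplicity 8)


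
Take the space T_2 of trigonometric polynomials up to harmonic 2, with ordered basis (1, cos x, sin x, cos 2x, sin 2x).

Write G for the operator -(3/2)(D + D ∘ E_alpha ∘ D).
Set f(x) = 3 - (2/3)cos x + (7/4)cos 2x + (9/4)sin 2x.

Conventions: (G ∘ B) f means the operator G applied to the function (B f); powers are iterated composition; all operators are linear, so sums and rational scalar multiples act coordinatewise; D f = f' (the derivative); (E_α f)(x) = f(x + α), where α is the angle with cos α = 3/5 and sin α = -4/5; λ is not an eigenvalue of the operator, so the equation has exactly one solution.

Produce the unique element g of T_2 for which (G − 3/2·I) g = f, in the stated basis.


the image equals g(x) = -2 + (8/153)cos x + (4/17)sin x + (943/5790)cos 2x - (1499/5790)sin 2x

write g with unknown coordinates in the stated basis and equate coefficients in (G − 3/2·I) g = f
solving from the highest basis element down gives g = -2 + (8/153)cos x + (4/17)sin x + (943/5790)cos 2x - (1499/5790)sin 2x
check: G g = -(10/17)cos x + (6/17)sin x + (3849/1930)cos 2x + (3593/1930)sin 2x
so G g − 3/2·g = 3 - (2/3)cos x + (7/4)cos 2x + (9/4)sin 2x = f ✓


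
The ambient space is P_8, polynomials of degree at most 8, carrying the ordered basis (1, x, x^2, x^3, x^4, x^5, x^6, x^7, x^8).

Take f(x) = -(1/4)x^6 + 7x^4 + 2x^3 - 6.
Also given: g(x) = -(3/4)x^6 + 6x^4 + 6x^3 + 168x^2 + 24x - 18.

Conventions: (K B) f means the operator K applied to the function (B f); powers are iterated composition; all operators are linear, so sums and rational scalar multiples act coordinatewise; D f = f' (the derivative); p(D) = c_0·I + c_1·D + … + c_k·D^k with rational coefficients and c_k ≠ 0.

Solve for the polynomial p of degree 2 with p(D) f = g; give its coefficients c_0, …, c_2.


c_0 = 3, c_1 = 0, c_2 = 2

D^0 f = -(1/4)x^6 + 7x^4 + 2x^3 - 6
D^1 f = -(3/2)x^5 + 28x^3 + 6x^2
D^2 f = -(15/2)x^4 + 84x^2 + 12x
matching coefficients of g against c_0 f + c_1 Df + … from the top degree down determines the c_i
solution: c_0 = 3, c_1 = 0, c_2 = 2


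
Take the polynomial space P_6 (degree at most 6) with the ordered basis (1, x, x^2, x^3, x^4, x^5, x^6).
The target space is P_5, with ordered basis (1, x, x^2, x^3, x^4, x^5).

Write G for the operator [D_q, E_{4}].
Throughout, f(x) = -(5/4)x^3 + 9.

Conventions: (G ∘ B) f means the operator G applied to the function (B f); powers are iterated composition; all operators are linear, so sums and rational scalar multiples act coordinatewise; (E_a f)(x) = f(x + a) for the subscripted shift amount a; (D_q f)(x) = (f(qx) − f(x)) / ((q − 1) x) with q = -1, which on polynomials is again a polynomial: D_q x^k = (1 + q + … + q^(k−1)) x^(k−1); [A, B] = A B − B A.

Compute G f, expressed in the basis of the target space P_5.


E_{4} f = -(5/4)x^3 - 15x^2 - 60x - 71
D_q E_{4} f = -(5/4)x^2 - 60
D_q f = -(5/4)x^2
E_{4} D_q f = -(5/4)x^2 - 10x - 20
[D_q, E_{4}] f = 10x - 40

the image equals g(x) = 10x - 40


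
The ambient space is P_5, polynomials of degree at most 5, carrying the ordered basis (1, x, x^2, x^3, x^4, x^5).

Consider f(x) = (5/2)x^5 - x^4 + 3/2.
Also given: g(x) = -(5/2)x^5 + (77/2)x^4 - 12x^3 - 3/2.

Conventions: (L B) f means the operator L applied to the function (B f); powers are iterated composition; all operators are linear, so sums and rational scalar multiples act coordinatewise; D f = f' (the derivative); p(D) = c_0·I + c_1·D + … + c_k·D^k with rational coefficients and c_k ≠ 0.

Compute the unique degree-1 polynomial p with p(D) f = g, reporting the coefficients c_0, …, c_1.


D^0 f = (5/2)x^5 - x^4 + 3/2
D^1 f = (25/2)x^4 - 4x^3
matching coefficients of g against c_0 f + c_1 Df + … from the top degree down determines the c_i
solution: c_0 = -1, c_1 = 3

c_0 = -1, c_1 = 3


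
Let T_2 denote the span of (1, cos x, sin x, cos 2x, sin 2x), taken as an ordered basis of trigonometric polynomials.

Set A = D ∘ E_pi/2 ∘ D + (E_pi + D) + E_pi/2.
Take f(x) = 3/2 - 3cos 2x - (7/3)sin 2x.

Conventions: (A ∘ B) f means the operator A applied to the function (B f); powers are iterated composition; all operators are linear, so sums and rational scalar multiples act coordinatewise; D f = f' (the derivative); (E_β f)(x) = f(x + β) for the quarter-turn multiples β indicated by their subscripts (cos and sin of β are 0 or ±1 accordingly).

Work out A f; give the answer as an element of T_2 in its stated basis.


D f = -(14/3)cos 2x + 6sin 2x
E_pi/2 D f = (14/3)cos 2x - 6sin 2x
D E_pi/2 D f = -12cos 2x - (28/3)sin 2x
E_pi f = 3/2 - 3cos 2x - (7/3)sin 2x
D f = -(14/3)cos 2x + 6sin 2x
(E_pi + D) f = 3/2 - (23/3)cos 2x + (11/3)sin 2x
E_pi/2 f = 3/2 + 3cos 2x + (7/3)sin 2x
(D ∘ E_pi/2 ∘ D + (E_pi + D) + E_pi/2) f = 3 - (50/3)cos 2x - (10/3)sin 2x

g(x) = 3 - (50/3)cos 2x - (10/3)sin 2x


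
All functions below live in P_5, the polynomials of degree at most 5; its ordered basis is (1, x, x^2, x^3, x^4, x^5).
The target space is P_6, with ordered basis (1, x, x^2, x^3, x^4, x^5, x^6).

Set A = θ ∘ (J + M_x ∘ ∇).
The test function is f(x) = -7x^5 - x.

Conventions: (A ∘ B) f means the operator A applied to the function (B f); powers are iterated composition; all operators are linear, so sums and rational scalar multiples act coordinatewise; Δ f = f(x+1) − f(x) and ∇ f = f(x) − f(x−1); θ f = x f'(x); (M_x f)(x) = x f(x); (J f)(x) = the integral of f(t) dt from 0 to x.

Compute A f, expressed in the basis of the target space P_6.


g(x) = -7x^6 - 175x^5 + 280x^4 - 210x^3 + 69x^2 - 8x

J f = -(7/6)x^6 - (1/2)x^2
∇ f = -35x^4 + 70x^3 - 70x^2 + 35x - 8
M_x ∇ f = -35x^5 + 70x^4 - 70x^3 + 35x^2 - 8x
(J + M_x ∘ ∇) f = -(7/6)x^6 - 35x^5 + 70x^4 - 70x^3 + (69/2)x^2 - 8x
θ (J + M_x ∘ ∇) f = -7x^6 - 175x^5 + 280x^4 - 210x^3 + 69x^2 - 8x


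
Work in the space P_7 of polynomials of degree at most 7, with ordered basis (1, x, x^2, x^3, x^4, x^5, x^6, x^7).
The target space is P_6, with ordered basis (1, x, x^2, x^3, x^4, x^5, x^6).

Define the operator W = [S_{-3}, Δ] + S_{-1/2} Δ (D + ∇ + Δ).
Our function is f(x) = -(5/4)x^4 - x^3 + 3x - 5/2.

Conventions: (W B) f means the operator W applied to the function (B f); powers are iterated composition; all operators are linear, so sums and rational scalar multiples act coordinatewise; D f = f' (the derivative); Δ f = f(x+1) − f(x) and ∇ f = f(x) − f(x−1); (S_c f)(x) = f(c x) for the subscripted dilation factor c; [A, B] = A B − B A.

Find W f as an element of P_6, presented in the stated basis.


Δ f = -5x^3 - (21/2)x^2 - 8x + 3/4
S_{-3} Δ f = 135x^3 - (189/2)x^2 + 24x + 3/4
S_{-3} f = -(405/4)x^4 + 27x^3 - 9x - 5/2
Δ S_{-3} f = -405x^3 - (1053/2)x^2 - 324x - 333/4
[S_{-3}, Δ] f = 540x^3 + 432x^2 + 348x + 84
D f = -5x^3 - 3x^2 + 3
∇ f = -5x^3 + (9/2)x^2 - 2x + 13/4
Δ f = -5x^3 - (21/2)x^2 - 8x + 3/4
(D + ∇ + Δ) f = -15x^3 - 9x^2 - 10x + 7
Δ (D + ∇ + Δ) f = -45x^2 - 63x - 34
S_{-1/2} Δ (D + ∇ + Δ) f = -(45/4)x^2 + (63/2)x - 34
([S_{-3}, Δ] + S_{-1/2} Δ (D + ∇ + Δ)) f = 540x^3 + (1683/4)x^2 + (759/2)x + 50

the result is g(x) = 540x^3 + (1683/4)x^2 + (759/2)x + 50


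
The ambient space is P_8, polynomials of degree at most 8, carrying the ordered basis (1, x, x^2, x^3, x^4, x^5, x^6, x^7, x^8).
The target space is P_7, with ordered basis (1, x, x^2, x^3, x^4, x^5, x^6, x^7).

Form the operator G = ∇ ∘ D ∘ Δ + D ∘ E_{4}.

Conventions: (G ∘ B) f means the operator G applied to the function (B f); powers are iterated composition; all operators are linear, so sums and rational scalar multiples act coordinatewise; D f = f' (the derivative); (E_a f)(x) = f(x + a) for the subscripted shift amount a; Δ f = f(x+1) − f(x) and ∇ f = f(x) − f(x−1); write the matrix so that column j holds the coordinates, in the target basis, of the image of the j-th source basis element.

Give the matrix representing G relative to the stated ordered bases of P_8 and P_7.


the matrix is [[0, 1, 8, 54, 256, 1290, 6144, 28686, 131072]; [0, 0, 2, 24, 216, 1280, 7740, 43008, 229488]; [0, 0, 0, 3, 48, 540, 3840, 27090, 172032]; [0, 0, 0, 0, 4, 80, 1080, 8960, 72240]; [0, 0, 0, 0, 0, 5, 120, 1890, 17920]; [0, 0, 0, 0, 0, 0, 6, 168, 3024]; [0, 0, 0, 0, 0, 0, 0, 7, 224]; [0, 0, 0, 0, 0, 0, 0, 0, 8]] (rows listed top to bottom)

image of 1: 0
image of x: 1
image of x^2: 2x + 8
image of x^3: 3x^2 + 24x + 54
image of x^4: 4x^3 + 48x^2 + 216x + 256
image of x^5: 5x^4 + 80x^3 + 540x^2 + 1280x + 1290
image of x^6: 6x^5 + 120x^4 + 1080x^3 + 3840x^2 + 7740x + 6144
image of x^7: 7x^6 + 168x^5 + 1890x^4 + 8960x^3 + 27090x^2 + 43008x + 28686
image of x^8: 8x^7 + 224x^6 + 3024x^5 + 17920x^4 + 72240x^3 + 172032x^2 + 229488x + 131072
each image's coordinates form column j of the matrix


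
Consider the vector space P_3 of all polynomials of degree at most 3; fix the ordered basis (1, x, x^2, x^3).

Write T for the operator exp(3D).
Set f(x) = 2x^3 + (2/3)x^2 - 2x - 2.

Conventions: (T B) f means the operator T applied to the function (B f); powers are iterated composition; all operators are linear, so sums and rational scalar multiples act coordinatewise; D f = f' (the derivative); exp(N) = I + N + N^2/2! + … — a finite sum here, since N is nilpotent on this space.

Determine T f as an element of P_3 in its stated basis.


order-1 term: 18x^2 + 4x - 6
order-2 term: 54x + 6
order-3 term: 54
the series for exp(3D) f terminates at order 3
exp(3D) f = 2x^3 + (56/3)x^2 + 56x + 52

the result is g(x) = 2x^3 + (56/3)x^2 + 56x + 52


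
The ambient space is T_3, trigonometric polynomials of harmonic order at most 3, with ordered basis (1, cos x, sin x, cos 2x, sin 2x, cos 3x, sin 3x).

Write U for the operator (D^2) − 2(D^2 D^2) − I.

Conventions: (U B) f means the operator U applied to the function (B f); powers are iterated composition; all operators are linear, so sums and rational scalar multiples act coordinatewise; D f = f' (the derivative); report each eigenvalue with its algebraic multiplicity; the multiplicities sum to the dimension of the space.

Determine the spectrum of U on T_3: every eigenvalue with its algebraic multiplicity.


image of 1: -1
image of cos x: -4cos x
image of sin x: -4sin x
image of cos 2x: -37cos 2x
image of sin 2x: -37sin 2x
image of cos 3x: -172cos 3x
image of sin 3x: -172sin 3x
the matrix is diagonal; its diagonal is (-1, -4, -4, -37, -37, -172, -172)
for a triangular matrix the eigenvalues are the diagonal entries, with algebraic multiplicity their repetition count

λ = -172 (multiplicity 2), λ = -37 (multiplicity 2), λ = -4 (multiplicity 2), λ = -1 (multiplicity 1)


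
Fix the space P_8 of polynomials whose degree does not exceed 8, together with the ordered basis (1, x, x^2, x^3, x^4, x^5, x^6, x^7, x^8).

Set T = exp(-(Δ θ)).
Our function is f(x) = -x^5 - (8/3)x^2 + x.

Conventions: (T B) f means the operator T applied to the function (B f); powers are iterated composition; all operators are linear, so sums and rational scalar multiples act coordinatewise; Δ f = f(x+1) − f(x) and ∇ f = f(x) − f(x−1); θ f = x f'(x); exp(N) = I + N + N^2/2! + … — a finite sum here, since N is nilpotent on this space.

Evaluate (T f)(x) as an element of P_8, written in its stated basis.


g(x) = -x^5 + 25x^4 - 150x^3 + (367/3)x^2 + (635/3)x + 73/2

order-1 term: 25x^4 + 50x^3 + 50x^2 + (107/3)x + 28/3
order-2 term: -200x^3 - 525x^2 - 525x - 1157/6
order-3 term: 600x^2 + 1300x + 725
order-4 term: -600x - 625
order-5 term: 120
the series for exp(-(Δ θ)) f terminates at order 5
exp(-(Δ θ)) f = -x^5 + 25x^4 - 150x^3 + (367/3)x^2 + (635/3)x + 73/2


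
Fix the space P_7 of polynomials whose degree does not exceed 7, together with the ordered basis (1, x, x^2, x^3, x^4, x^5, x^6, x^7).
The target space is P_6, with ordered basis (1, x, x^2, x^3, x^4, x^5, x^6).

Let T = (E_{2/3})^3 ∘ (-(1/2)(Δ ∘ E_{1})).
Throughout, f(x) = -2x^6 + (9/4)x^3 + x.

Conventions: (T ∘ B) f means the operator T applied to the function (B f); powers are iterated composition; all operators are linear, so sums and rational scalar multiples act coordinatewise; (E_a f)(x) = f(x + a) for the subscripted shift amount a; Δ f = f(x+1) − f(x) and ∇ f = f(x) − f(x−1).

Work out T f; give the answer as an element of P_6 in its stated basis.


g(x) = 6x^5 + 105x^4 + 740x^3 + (20973/8)x^2 + (37299/8)x + 26599/8

E_{1} f = -2x^6 - 12x^5 - 30x^4 - (151/4)x^3 - (93/4)x^2 - (17/4)x + 5/4
Δ E_{1} f = -12x^5 - 90x^4 - 280x^3 - (1773/4)x^2 - (1407/4)x - 437/4
(-(1/2)(Δ ∘ E_{1})) f = 6x^5 + 45x^4 + 140x^3 + (1773/8)x^2 + (1407/8)x + 437/8
E_{2/3} (-(1/2)(Δ ∘ E_{1})) f = 6x^5 + 65x^4 + (860/3)x^3 + (46037/72)x^2 + (154937/216)x + 208355/648
E_{2/3} E_{2/3} (-(1/2)(Δ ∘ E_{1})) f = 6x^5 + 85x^4 + (1460/3)x^3 + (101077/72)x^2 + (439565/216)x + 766249/648
E_{2/3} E_{2/3} E_{2/3} (-(1/2)(Δ ∘ E_{1})) f = 6x^5 + 105x^4 + 740x^3 + (20973/8)x^2 + (37299/8)x + 26599/8


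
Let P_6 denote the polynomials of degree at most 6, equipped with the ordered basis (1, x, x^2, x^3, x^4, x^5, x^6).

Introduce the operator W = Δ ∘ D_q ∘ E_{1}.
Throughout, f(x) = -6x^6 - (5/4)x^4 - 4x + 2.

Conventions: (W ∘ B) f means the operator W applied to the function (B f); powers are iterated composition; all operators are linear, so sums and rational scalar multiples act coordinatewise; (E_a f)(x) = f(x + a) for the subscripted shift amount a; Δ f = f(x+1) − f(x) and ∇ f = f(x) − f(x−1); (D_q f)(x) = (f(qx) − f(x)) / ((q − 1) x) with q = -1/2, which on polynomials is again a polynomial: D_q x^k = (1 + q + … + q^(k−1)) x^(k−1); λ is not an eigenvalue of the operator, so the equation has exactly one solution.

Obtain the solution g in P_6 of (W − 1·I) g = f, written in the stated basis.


write g with unknown coordinates in the stated basis and equate coefficients in (W − 1·I) g = f
solving from the highest basis element down gives g = 6x^6 + (335/16)x^4 + (1107/8)x^3 + (50673/128)x^2 + (108017/128)x + 221679/256
check: W g = (315/16)x^4 + (1107/8)x^3 + (50673/128)x^2 + (107505/128)x + 222191/256
so W g − 1·g = -6x^6 - (5/4)x^4 - 4x + 2 = f ✓

the image equals g(x) = 6x^6 + (335/16)x^4 + (1107/8)x^3 + (50673/128)x^2 + (108017/128)x + 221679/256


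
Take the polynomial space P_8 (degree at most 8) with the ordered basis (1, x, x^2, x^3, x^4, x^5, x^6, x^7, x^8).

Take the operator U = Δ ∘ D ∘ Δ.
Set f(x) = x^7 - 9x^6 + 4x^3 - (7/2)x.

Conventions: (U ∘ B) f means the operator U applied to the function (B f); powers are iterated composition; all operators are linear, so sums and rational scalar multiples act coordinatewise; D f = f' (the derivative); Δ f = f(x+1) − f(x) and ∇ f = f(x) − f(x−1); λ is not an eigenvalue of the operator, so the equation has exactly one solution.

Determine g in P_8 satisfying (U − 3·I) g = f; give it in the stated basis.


the image equals g(x) = -(1/3)x^7 + 3x^6 - (70/3)x^4 + (76/3)x^3 + (590/3)x^2 + (189/2)x - 38/9

write g with unknown coordinates in the stated basis and equate coefficients in (U − 3·I) g = f
solving from the highest basis element down gives g = -(1/3)x^7 + 3x^6 - (70/3)x^4 + (76/3)x^3 + (590/3)x^2 + (189/2)x - 38/9
check: U g = -70x^4 + 80x^3 + 590x^2 + 280x - 38/3
so U g − 3·g = x^7 - 9x^6 + 4x^3 - (7/2)x = f ✓


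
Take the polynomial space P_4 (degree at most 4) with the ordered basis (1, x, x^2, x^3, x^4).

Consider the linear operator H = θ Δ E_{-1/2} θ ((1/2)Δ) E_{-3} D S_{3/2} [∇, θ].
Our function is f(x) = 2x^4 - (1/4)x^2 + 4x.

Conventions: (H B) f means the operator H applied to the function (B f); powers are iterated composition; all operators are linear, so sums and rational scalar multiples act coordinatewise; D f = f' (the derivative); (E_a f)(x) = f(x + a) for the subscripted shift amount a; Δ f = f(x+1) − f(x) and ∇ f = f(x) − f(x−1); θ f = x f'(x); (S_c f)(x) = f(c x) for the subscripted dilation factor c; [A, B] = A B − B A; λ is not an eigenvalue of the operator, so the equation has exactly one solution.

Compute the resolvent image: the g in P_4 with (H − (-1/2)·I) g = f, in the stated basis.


write g with unknown coordinates in the stated basis and equate coefficients in (H − (-1/2)·I) g = f
solving from the highest basis element down gives g = 4x^4 - (1/2)x^2 + 8x
check: H g = 0
so H g − (-1/2)·g = 2x^4 - (1/4)x^2 + 4x = f ✓

g(x) = 4x^4 - (1/2)x^2 + 8x


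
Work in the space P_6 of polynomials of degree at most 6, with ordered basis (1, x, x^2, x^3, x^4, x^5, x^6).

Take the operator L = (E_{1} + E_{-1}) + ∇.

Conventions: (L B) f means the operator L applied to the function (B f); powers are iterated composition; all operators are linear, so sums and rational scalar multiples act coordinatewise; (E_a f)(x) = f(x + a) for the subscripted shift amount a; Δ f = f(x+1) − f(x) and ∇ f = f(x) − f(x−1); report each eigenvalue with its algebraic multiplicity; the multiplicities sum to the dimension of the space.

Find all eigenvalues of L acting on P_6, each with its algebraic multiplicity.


image of 1: 2
image of x: 2x + 1
image of x^2: 2x^2 + 2x + 1
image of x^3: 2x^3 + 3x^2 + 3x + 1
image of x^4: 2x^4 + 4x^3 + 6x^2 + 4x + 1
image of x^5: 2x^5 + 5x^4 + 10x^3 + 10x^2 + 5x + 1
image of x^6: 2x^6 + 6x^5 + 15x^4 + 20x^3 + 15x^2 + 6x + 1
the matrix is upper triangular; its diagonal is (2, 2, 2, 2, 2, 2, 2)
for a triangular matrix the eigenvalues are the diagonal entries, with algebraic multiplicity their repetition count

λ = 2 (multiplicity 7)


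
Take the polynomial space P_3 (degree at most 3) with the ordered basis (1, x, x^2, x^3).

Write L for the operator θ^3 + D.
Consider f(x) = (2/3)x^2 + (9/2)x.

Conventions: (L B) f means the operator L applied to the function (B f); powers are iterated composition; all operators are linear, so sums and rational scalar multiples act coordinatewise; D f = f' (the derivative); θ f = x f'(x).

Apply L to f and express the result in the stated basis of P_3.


the image equals g(x) = (16/3)x^2 + (35/6)x + 9/2

θ f = (4/3)x^2 + (9/2)x
θ θ f = (8/3)x^2 + (9/2)x
θ θ θ f = (16/3)x^2 + (9/2)x
D f = (4/3)x + 9/2
(θ^3 + D) f = (16/3)x^2 + (35/6)x + 9/2


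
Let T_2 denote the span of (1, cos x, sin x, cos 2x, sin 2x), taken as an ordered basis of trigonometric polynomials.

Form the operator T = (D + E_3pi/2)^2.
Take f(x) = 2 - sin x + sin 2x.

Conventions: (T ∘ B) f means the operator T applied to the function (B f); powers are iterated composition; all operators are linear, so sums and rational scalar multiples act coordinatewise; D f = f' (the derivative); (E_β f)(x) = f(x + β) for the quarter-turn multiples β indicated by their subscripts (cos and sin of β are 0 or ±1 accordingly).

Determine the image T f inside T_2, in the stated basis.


D f = -cos x + 2cos 2x
E_3pi/2 f = 2 + cos x - sin 2x
(D + E_3pi/2) f = 2 + 2cos 2x - sin 2x
D (D + E_3pi/2) f = -2cos 2x - 4sin 2x
E_3pi/2 (D + E_3pi/2) f = 2 - 2cos 2x + sin 2x
(D + E_3pi/2) (D + E_3pi/2) f = 2 - 4cos 2x - 3sin 2x

g(x) = 2 - 4cos 2x - 3sin 2x


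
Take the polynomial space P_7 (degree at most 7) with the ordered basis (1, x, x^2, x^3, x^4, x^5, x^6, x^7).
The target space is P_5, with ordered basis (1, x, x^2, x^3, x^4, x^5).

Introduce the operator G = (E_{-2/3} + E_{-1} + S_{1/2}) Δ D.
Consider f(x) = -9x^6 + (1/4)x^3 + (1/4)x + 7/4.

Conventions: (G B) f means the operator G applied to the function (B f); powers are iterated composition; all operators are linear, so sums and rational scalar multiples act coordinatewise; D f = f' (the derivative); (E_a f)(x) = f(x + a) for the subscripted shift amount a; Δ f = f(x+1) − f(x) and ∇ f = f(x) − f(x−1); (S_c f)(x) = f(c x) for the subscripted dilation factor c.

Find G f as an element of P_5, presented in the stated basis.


D f = -54x^5 + (3/4)x^2 + 1/4
Δ D f = -270x^4 - 540x^3 - 540x^2 - (537/2)x - 213/4
E_{-2/3} (Δ D) f = -270x^4 + 180x^3 - 180x^2 + (103/2)x - 91/12
E_{-1} (Δ D) f = -270x^4 + 540x^3 - 540x^2 + (543/2)x - 219/4
S_{1/2} (Δ D) f = -(135/8)x^4 - (135/2)x^3 - 135x^2 - (537/4)x - 213/4
(E_{-2/3} + E_{-1} + S_{1/2}) (Δ D) f = -(4455/8)x^4 + (1305/2)x^3 - 855x^2 + (755/4)x - 1387/12

the image equals g(x) = -(4455/8)x^4 + (1305/2)x^3 - 855x^2 + (755/4)x - 1387/12


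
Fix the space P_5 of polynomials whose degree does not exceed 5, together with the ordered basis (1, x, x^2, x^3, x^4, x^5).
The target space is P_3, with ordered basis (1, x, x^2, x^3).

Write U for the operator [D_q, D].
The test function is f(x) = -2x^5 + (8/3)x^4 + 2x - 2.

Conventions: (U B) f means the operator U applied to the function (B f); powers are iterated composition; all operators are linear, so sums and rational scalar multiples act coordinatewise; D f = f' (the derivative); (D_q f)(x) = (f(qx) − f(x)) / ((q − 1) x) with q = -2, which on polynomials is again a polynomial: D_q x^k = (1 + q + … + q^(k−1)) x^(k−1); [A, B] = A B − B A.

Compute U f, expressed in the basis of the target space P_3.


the image equals g(x) = 138x^3 + 72x^2

D f = -10x^4 + (32/3)x^3 + 2
D_q D f = 50x^3 + 32x^2
D_q f = -22x^4 - (40/3)x^3 + 2
D D_q f = -88x^3 - 40x^2
[D_q, D] f = 138x^3 + 72x^2


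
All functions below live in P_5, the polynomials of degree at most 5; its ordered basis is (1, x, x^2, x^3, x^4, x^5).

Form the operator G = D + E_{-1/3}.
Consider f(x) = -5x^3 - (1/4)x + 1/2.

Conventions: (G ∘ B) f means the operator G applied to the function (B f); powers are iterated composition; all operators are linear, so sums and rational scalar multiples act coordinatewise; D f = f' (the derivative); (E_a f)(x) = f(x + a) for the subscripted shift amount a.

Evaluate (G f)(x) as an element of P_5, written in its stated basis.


g(x) = -5x^3 - 10x^2 - (23/12)x + 14/27

D f = -15x^2 - 1/4
E_{-1/3} f = -5x^3 + 5x^2 - (23/12)x + 83/108
(D + E_{-1/3}) f = -5x^3 - 10x^2 - (23/12)x + 14/27
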